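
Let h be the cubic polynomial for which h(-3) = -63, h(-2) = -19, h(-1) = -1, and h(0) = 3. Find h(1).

Forward differences of the values at u = -3, -2, -1, 0:
  h  : -63  -19  -1  3
  Δ  : 44  18  4
  Δ^2: -26  -14
  Δ^3: 12
The third differences are constant, confirming degree 3.
Interpolating (Newton forward form) and evaluating at u = 1 gives h(1) = 5.

5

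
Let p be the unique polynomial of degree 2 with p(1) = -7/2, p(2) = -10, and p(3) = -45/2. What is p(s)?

p(s) = -3s^2 + (5/2)s - 3

Using the Lagrange interpolation formula with nodes 1, 2, 3:
  L_0(s) = (s - 2)(s - 3) / 2
  L_1(s) = (s - 1)(s - 3) / -1
  L_2(s) = (s - 1)(s - 2) / 2
Then p(s) = -7/2·L_0(s) - 10·L_1(s) - 45/2·L_2(s).
Expanding and collecting terms gives p(s) = -3s^2 + (5/2)s - 3.
Check: p(2) = -10. ✓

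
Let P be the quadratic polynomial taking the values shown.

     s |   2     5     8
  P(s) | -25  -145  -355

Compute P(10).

-545

Using the Lagrange interpolation formula with nodes 2, 5, 8:
  L_0(s) = (s - 5)(s - 8) / 18
  L_1(s) = (s - 2)(s - 8) / -9
  L_2(s) = (s - 2)(s - 5) / 18
Then P(s) = -25·L_0(s) - 145·L_1(s) - 355·L_2(s).
Expanding and collecting terms gives P(s) = -5s² - 5s + 5.
Evaluating at s = 10: P(10) = -545.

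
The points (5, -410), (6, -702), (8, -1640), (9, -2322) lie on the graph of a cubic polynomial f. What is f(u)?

Write f(u) = au^3 + bu^2 + cu + d. Substituting each data point gives a linear system:
  125a + 25b + 5c + d = -410
  216a + 36b + 6c + d = -702
  512a + 64b + 8c + d = -1640
  729a + 81b + 9c + d = -2322
Solving the system yields a = -3, b = -2, c = 3, d = 0.
So f(u) = -3u^3 - 2u^2 + 3u.
Check: f(6) = -702. ✓

f(u) = -3u^3 - 2u^2 + 3u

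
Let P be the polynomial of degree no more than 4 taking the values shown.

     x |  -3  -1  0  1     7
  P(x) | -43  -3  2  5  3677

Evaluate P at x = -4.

-30

Using the Lagrange interpolation formula with nodes -3, -1, 0, 1, 7:
  L_0(x) = (x + 1)x(x - 1)(x - 7) / 240
  L_1(x) = (x + 3)x(x - 1)(x - 7) / -32
  L_2(x) = (x + 3)(x + 1)(x - 1)(x - 7) / 21
  L_3(x) = (x + 3)(x + 1)x(x - 7) / -48
  L_4(x) = (x + 3)(x + 1)x(x - 1) / 3360
Then P(x) = -43·L_0(x) - 3·L_1(x) + 2·L_2(x) + 5·L_3(x) + 3677·L_4(x).
Expanding and collecting terms gives P(x) = x⁴ + 4x³ - 2x² + 2.
Evaluating at x = -4: P(-4) = -30.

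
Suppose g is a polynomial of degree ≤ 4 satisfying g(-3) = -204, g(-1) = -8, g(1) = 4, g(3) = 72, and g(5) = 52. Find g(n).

g(n) = -n^4 + 5n^3 + 2n^2 + n - 3

Write g(n) = an^4 + bn^3 + cn^2 + dn + e. Substituting each data point gives a linear system:
  81a - 27b + 9c - 3d + e = -204
  a - b + c - d + e = -8
  a + b + c + d + e = 4
  81a + 27b + 9c + 3d + e = 72
  625a + 125b + 25c + 5d + e = 52
Solving the system yields a = -1, b = 5, c = 2, d = 1, e = -3.
So g(n) = -n⁴ + 5n³ + 2n² + n - 3.
Check: g(1) = 4. ✓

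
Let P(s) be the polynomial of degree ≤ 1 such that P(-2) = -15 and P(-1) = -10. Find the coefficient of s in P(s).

5

Write P(s) = as + b. Substituting each data point gives a linear system:
  -2a + b = -15
  -a + b = -10
Solving the system yields a = 5, b = -5.
So P(s) = 5s - 5.
The leading coefficient is 5.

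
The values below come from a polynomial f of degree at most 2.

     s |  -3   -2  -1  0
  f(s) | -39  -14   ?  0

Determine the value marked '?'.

On equispaced nodes a degree-2 polynomial has vanishing third forward difference, so
  - f(-3) + 3·f(-2) - 3·f(-1) + f(0) = 0.
Substituting the known values and solving for f(-1):
  -3·f(-1) = 3
  f(-1) = -1.

-1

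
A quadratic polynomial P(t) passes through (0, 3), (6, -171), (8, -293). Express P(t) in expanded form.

Using the Lagrange interpolation formula with nodes 0, 6, 8:
  L_0(t) = (t - 6)(t - 8) / 48
  L_1(t) = t(t - 8) / -12
  L_2(t) = t(t - 6) / 16
Then P(t) = 3·L_0(t) - 171·L_1(t) - 293·L_2(t).
Expanding and collecting terms gives P(t) = -4t^2 - 5t + 3.
Check: P(0) = 3. ✓

P(t) = -4t^2 - 5t + 3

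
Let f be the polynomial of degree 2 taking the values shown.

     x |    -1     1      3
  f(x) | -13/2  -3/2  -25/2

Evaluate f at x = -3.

-55/2

Write f(x) = ax^2 + bx + c. Substituting each data point gives a linear system:
  a - b + c = -13/2
  a + b + c = -3/2
  9a + 3b + c = -25/2
Solving the system yields a = -2, b = 5/2, c = -2.
So f(x) = -2x^2 + (5/2)x - 2.
Then f(-3) = -55/2.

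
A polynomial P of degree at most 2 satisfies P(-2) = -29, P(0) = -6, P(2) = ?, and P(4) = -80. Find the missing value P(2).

-23

On equispaced nodes a degree-2 polynomial has vanishing third forward difference, so
  - P(-2) + 3·P(0) - 3·P(2) + P(4) = 0.
Substituting the known values and solving for P(2):
  -3·P(2) = 69
  P(2) = -23.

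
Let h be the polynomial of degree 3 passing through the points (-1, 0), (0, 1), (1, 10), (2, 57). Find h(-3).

-98

Using the Lagrange interpolation formula with nodes -1, 0, 1, 2:
  L_0(u) = u(u - 1)(u - 2) / -6
  L_1(u) = (u + 1)(u - 1)(u - 2) / 2
  L_2(u) = (u + 1)u(u - 2) / -2
  L_3(u) = (u + 1)u(u - 1) / 6
Then h(u) = 0·L_0(u) + 1·L_1(u) + 10·L_2(u) + 57·L_3(u).
Expanding and collecting terms gives h(u) = 5u^3 + 4u^2 + 1.
Evaluating at u = -3: h(-3) = -98.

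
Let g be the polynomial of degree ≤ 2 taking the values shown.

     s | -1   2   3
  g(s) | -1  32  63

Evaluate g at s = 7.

287

Using the Lagrange interpolation formula with nodes -1, 2, 3:
  L_0(s) = (s - 2)(s - 3) / 12
  L_1(s) = (s + 1)(s - 3) / -3
  L_2(s) = (s + 1)(s - 2) / 4
Then g(s) = -1·L_0(s) + 32·L_1(s) + 63·L_2(s).
Expanding and collecting terms gives g(s) = 5s^2 + 6s.
Evaluating at s = 7: g(7) = 287.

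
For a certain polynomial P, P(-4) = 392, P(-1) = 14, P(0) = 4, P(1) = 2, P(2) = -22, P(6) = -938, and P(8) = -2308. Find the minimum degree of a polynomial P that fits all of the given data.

3

Divided differences on the nodes -4, -1, 0, 1, 2, 6, 8:
  order 0: 392  14  4  2  -22  -938  -2308
  order 1: -126  -10  -2  -24  -229  -685
  order 2: 29  4  -11  -41  -76
  order 3: -5  -5  -5  -5
  order 4: 0  0  0
  order 5: 0  0
  order 6: 0
The order-3 divided differences are all -5 (nonzero) and every higher order vanishes, so the data lies on a polynomial of degree exactly 3.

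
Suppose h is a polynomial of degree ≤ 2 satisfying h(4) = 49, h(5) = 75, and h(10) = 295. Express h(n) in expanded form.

h(n) = 3n^2 - n + 5

Using the Lagrange interpolation formula with nodes 4, 5, 10:
  L_0(n) = (n - 5)(n - 10) / 6
  L_1(n) = (n - 4)(n - 10) / -5
  L_2(n) = (n - 4)(n - 5) / 30
Then h(n) = 49·L_0(n) + 75·L_1(n) + 295·L_2(n).
Expanding and collecting terms gives h(n) = 3n² - n + 5.
Check: h(5) = 75. ✓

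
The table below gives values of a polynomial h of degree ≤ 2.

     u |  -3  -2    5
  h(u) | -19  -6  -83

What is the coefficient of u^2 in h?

Write h(u) = au^2 + bu + c. Substituting each data point gives a linear system:
  9a - 3b + c = -19
  4a - 2b + c = -6
  25a + 5b + c = -83
Solving the system yields a = -3, b = -2, c = 2.
So h(u) = -3u^2 - 2u + 2.
The leading coefficient is -3.

-3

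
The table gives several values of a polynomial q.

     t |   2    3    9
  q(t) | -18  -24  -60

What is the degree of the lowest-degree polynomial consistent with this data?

Divided differences on the nodes 2, 3, 9:
  order 0: -18  -24  -60
  order 1: -6  -6
  order 2: 0
The order-1 divided differences are all -6 (nonzero) and every higher order vanishes, so the data lies on a polynomial of degree exactly 1.

1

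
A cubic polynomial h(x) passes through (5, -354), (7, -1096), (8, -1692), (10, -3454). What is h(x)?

h(x) = -4x^3 + 5x^2 + 5x - 4

Using the Lagrange interpolation formula with nodes 5, 7, 8, 10:
  L_0(x) = (x - 7)(x - 8)(x - 10) / -30
  L_1(x) = (x - 5)(x - 8)(x - 10) / 6
  L_2(x) = (x - 5)(x - 7)(x - 10) / -6
  L_3(x) = (x - 5)(x - 7)(x - 8) / 30
Then h(x) = -354·L_0(x) - 1096·L_1(x) - 1692·L_2(x) - 3454·L_3(x).
Expanding and collecting terms gives h(x) = -4x^3 + 5x^2 + 5x - 4.
Check: h(7) = -1096. ✓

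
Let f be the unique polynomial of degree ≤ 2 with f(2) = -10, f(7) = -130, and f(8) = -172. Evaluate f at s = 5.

-64

Using the Lagrange interpolation formula with nodes 2, 7, 8:
  L_0(s) = (s - 7)(s - 8) / 30
  L_1(s) = (s - 2)(s - 8) / -5
  L_2(s) = (s - 2)(s - 7) / 6
Then f(s) = -10·L_0(s) - 130·L_1(s) - 172·L_2(s).
Expanding and collecting terms gives f(s) = -3s^2 + 3s - 4.
Evaluating at s = 5: f(5) = -64.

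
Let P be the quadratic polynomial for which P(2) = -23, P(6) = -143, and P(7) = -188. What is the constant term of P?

1

Write P(u) = au^2 + bu + c. Substituting each data point gives a linear system:
  4a + 2b + c = -23
  36a + 6b + c = -143
  49a + 7b + c = -188
Solving the system yields a = -3, b = -6, c = 1.
So P(u) = -3u^2 - 6u + 1.
The constant term is 1.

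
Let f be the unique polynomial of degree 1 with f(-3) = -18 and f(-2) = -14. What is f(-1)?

-10

Using the Lagrange interpolation formula with nodes -3, -2:
  L_0(n) = (n + 2) / -1
  L_1(n) = (n + 3) / 1
Then f(n) = -18·L_0(n) - 14·L_1(n).
Expanding and collecting terms gives f(n) = 4n - 6.
Evaluating at n = -1: f(-1) = -10.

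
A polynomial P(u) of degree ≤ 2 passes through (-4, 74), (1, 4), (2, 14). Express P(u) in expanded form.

Write P(u) = au^2 + bu + c. Substituting each data point gives a linear system:
  16a - 4b + c = 74
  a + b + c = 4
  4a + 2b + c = 14
Solving the system yields a = 4, b = -2, c = 2.
So P(u) = 4u^2 - 2u + 2.
Check: P(-4) = 74. ✓

P(u) = 4u^2 - 2u + 2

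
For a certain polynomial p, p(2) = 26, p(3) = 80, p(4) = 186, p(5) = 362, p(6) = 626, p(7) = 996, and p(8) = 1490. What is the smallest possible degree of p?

Forward differences of the values at s = 2, 3, 4, 5, 6, 7, 8:
  p  : 26  80  186  362  626  996  1490
  Δ  : 54  106  176  264  370  494
  Δ^2: 52  70  88  106  124
  Δ^3: 18  18  18  18
  Δ^4: 0  0  0
  Δ^5: 0  0
  Δ^6: 0
The third differences are constant (18) and nonzero, while all higher differences vanish, so the minimal degree is 3.

3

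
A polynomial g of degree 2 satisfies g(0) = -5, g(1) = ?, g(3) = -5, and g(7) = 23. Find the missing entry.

The 3 known points determine the degree-2 polynomial uniquely.
Write g(t) = at^2 + bt + c. Substituting each data point gives a linear system:
  c = -5
  9a + 3b + c = -5
  49a + 7b + c = 23
Solving the system yields a = 1, b = -3, c = -5.
So g(t) = t^2 - 3t - 5.
Then g(1) = -7.

-7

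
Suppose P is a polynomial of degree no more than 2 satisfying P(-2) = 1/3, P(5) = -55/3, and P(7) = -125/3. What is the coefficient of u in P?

Write P(u) = au^2 + bu + c. Substituting each data point gives a linear system:
  4a - 2b + c = 1/3
  25a + 5b + c = -55/3
  49a + 7b + c = -125/3
Solving the system yields a = -1, b = 1/3, c = 5.
So P(u) = -u² + (1/3)u + 5.
The coefficient of u is 1/3.

1/3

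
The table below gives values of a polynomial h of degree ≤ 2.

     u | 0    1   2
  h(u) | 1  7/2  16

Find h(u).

h(u) = 5u^2 - (5/2)u + 1

Write h(u) = au^2 + bu + c. Substituting each data point gives a linear system:
  c = 1
  a + b + c = 7/2
  4a + 2b + c = 16
Solving the system yields a = 5, b = -5/2, c = 1.
So h(u) = 5u^2 - (5/2)u + 1.
Check: h(0) = 1. ✓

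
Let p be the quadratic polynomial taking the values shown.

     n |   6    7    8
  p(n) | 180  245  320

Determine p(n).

Write p(n) = an^2 + bn + c. Substituting each data point gives a linear system:
  36a + 6b + c = 180
  49a + 7b + c = 245
  64a + 8b + c = 320
Solving the system yields a = 5, b = 0, c = 0.
So p(n) = 5n².
Check: p(8) = 320. ✓

p(n) = 5n^2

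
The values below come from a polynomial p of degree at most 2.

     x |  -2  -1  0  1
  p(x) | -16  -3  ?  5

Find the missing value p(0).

The 3 known points determine the degree-2 polynomial uniquely.
Write p(x) = ax^2 + bx + c. Substituting each data point gives a linear system:
  4a - 2b + c = -16
  a - b + c = -3
  a + b + c = 5
Solving the system yields a = -3, b = 4, c = 4.
So p(x) = -3x² + 4x + 4.
Then p(0) = 4.

4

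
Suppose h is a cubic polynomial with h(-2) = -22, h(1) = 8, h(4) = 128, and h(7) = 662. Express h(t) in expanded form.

h(t) = 2t^3 - t^2 + 3t + 4

Using the Lagrange interpolation formula with nodes -2, 1, 4, 7:
  L_0(t) = (t - 1)(t - 4)(t - 7) / -162
  L_1(t) = (t + 2)(t - 4)(t - 7) / 54
  L_2(t) = (t + 2)(t - 1)(t - 7) / -54
  L_3(t) = (t + 2)(t - 1)(t - 4) / 162
Then h(t) = -22·L_0(t) + 8·L_1(t) + 128·L_2(t) + 662·L_3(t).
Expanding and collecting terms gives h(t) = 2t^3 - t^2 + 3t + 4.
Check: h(1) = 8. ✓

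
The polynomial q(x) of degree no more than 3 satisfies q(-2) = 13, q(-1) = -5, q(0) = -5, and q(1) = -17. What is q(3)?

Using the Lagrange interpolation formula with nodes -2, -1, 0, 1:
  L_0(x) = (x + 1)x(x - 1) / -6
  L_1(x) = (x + 2)x(x - 1) / 2
  L_2(x) = (x + 2)(x + 1)(x - 1) / -2
  L_3(x) = (x + 2)(x + 1)x / 6
Then q(x) = 13·L_0(x) - 5·L_1(x) - 5·L_2(x) - 17·L_3(x).
Expanding and collecting terms gives q(x) = -5x^3 - 6x^2 - x - 5.
Evaluating at x = 3: q(3) = -197.

-197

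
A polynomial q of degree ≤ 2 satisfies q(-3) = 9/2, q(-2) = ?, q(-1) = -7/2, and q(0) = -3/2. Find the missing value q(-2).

On equispaced nodes a degree-2 polynomial has vanishing third forward difference, so
  - q(-3) + 3·q(-2) - 3·q(-1) + q(0) = 0.
Substituting the known values and solving for q(-2):
  3·q(-2) = -9/2
  q(-2) = -3/2.

-3/2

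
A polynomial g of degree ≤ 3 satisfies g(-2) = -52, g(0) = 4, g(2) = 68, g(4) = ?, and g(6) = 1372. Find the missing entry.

428

On equispaced nodes a degree-3 polynomial has vanishing fourth forward difference, so
  g(-2) - 4·g(0) + 6·g(2) - 4·g(4) + g(6) = 0.
Substituting the known values and solving for g(4):
  -4·g(4) = -1712
  g(4) = 428.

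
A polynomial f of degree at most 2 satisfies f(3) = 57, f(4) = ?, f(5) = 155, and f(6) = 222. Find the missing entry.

100

On equispaced nodes a degree-2 polynomial has vanishing third forward difference, so
  - f(3) + 3·f(4) - 3·f(5) + f(6) = 0.
Substituting the known values and solving for f(4):
  3·f(4) = 300
  f(4) = 100.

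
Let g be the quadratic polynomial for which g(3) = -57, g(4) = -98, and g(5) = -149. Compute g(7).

-281

Write g(n) = an^2 + bn + c. Substituting each data point gives a linear system:
  9a + 3b + c = -57
  16a + 4b + c = -98
  25a + 5b + c = -149
Solving the system yields a = -5, b = -6, c = 6.
So g(n) = -5n² - 6n + 6.
Then g(7) = -281.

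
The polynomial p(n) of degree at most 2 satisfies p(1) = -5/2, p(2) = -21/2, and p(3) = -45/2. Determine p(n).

p(n) = -2n^2 - 2n + 3/2

Write p(n) = an^2 + bn + c. Substituting each data point gives a linear system:
  a + b + c = -5/2
  4a + 2b + c = -21/2
  9a + 3b + c = -45/2
Solving the system yields a = -2, b = -2, c = 3/2.
So p(n) = -2n^2 - 2n + 3/2.
Check: p(1) = -5/2. ✓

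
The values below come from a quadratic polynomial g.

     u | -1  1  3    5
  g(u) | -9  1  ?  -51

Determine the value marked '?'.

On equispaced nodes a degree-2 polynomial has vanishing third forward difference, so
  - g(-1) + 3·g(1) - 3·g(3) + g(5) = 0.
Substituting the known values and solving for g(3):
  -3·g(3) = 39
  g(3) = -13.

-13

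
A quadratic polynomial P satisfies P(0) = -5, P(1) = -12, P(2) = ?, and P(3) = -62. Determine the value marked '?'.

On equispaced nodes a degree-2 polynomial has vanishing third forward difference, so
  - P(0) + 3·P(1) - 3·P(2) + P(3) = 0.
Substituting the known values and solving for P(2):
  -3·P(2) = 93
  P(2) = -31.

-31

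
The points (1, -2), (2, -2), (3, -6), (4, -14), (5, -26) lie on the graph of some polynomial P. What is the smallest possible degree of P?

2

Forward differences of the values at n = 1, 2, 3, 4, 5:
  P  : -2  -2  -6  -14  -26
  Δ  : 0  -4  -8  -12
  Δ^2: -4  -4  -4
  Δ^3: 0  0
  Δ^4: 0
The second differences are constant (-4) and nonzero, while all higher differences vanish, so the minimal degree is 2.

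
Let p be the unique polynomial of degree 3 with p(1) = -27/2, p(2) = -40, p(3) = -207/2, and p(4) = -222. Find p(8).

Write p(n) = an^3 + bn^2 + cn + d. Substituting each data point gives a linear system:
  a + b + c + d = -27/2
  8a + 4b + 2c + d = -40
  27a + 9b + 3c + d = -207/2
  64a + 16b + 4c + d = -222
Solving the system yields a = -3, b = -1/2, c = -4, d = -6.
So p(n) = -3n^3 - (1/2)n^2 - 4n - 6.
Then p(8) = -1606.

-1606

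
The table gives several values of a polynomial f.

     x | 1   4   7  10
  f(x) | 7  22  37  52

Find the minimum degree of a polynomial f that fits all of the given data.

Forward differences of the values at x = 1, 4, 7, 10:
  f  : 7  22  37  52
  Δ  : 15  15  15
  Δ^2: 0  0
  Δ^3: 0
The first differences are constant (15) and nonzero, while all higher differences vanish, so the minimal degree is 1.

1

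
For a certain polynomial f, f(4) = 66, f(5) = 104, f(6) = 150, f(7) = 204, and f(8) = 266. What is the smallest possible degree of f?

2

Forward differences of the values at t = 4, 5, 6, 7, 8:
  f  : 66  104  150  204  266
  Δ  : 38  46  54  62
  Δ^2: 8  8  8
  Δ^3: 0  0
  Δ^4: 0
The second differences are constant (8) and nonzero, while all higher differences vanish, so the minimal degree is 2.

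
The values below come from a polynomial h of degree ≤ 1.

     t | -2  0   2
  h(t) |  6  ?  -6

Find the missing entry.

0

On equispaced nodes a degree-1 polynomial has vanishing second forward difference, so
  h(-2) - 2·h(0) + h(2) = 0.
Substituting the known values and solving for h(0):
  -2·h(0) = 0
  h(0) = 0.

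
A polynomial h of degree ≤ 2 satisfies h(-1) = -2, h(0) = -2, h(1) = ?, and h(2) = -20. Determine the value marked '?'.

The 3 known points determine the degree-2 polynomial uniquely.
Write h(s) = as^2 + bs + c. Substituting each data point gives a linear system:
  a - b + c = -2
  c = -2
  4a + 2b + c = -20
Solving the system yields a = -3, b = -3, c = -2.
So h(s) = -3s² - 3s - 2.
Then h(1) = -8.

-8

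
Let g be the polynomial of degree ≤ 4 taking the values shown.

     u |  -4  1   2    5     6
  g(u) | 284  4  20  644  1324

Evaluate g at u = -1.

Using the Lagrange interpolation formula with nodes -4, 1, 2, 5, 6:
  L_0(u) = (u - 1)(u - 2)(u - 5)(u - 6) / 2700
  L_1(u) = (u + 4)(u - 2)(u - 5)(u - 6) / -100
  L_2(u) = (u + 4)(u - 1)(u - 5)(u - 6) / 72
  L_3(u) = (u + 4)(u - 1)(u - 2)(u - 6) / -108
  L_4(u) = (u + 4)(u - 1)(u - 2)(u - 5) / 200
Then g(u) = 284·L_0(u) + 4·L_1(u) + 20·L_2(u) + 644·L_3(u) + 1324·L_4(u).
Expanding and collecting terms gives g(u) = u⁴ + u² - 2u + 4.
Evaluating at u = -1: g(-1) = 8.

8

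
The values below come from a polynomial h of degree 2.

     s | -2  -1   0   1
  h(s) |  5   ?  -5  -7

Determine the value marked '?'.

-1

On equispaced nodes a degree-2 polynomial has vanishing third forward difference, so
  - h(-2) + 3·h(-1) - 3·h(0) + h(1) = 0.
Substituting the known values and solving for h(-1):
  3·h(-1) = -3
  h(-1) = -1.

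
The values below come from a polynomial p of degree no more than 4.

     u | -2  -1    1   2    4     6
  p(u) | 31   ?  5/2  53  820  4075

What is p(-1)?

-5/2

The 5 known points determine the degree-4 polynomial uniquely.
Write p(u) = au^4 + bu^3 + cu^2 + du + e. Substituting each data point gives a linear system:
  16a - 8b + 4c - 2d + e = 31
  a + b + c + d + e = 5/2
  16a + 8b + 4c + 2d + e = 53
  256a + 64b + 16c + 4d + e = 820
  1296a + 216b + 36c + 6d + e = 4075
Solving the system yields a = 3, b = 1, c = -1, d = 3/2, e = -2.
So p(u) = 3u^4 + u^3 - u^2 + (3/2)u - 2.
Then p(-1) = -5/2.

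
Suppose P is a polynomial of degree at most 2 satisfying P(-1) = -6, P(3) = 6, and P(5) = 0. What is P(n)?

P(n) = -n^2 + 5n

Using the Lagrange interpolation formula with nodes -1, 3, 5:
  L_0(n) = (n - 3)(n - 5) / 24
  L_1(n) = (n + 1)(n - 5) / -8
  L_2(n) = (n + 1)(n - 3) / 12
Then P(n) = -6·L_0(n) + 6·L_1(n) + 0·L_2(n).
Expanding and collecting terms gives P(n) = -n^2 + 5n.
Check: P(-1) = -6. ✓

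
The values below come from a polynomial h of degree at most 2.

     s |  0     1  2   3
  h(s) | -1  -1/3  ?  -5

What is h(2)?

On equispaced nodes a degree-2 polynomial has vanishing third forward difference, so
  - h(0) + 3·h(1) - 3·h(2) + h(3) = 0.
Substituting the known values and solving for h(2):
  -3·h(2) = 5
  h(2) = -5/3.

-5/3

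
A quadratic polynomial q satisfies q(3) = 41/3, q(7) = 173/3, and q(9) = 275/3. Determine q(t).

q(t) = t^2 + t + 5/3

Write q(t) = at^2 + bt + c. Substituting each data point gives a linear system:
  9a + 3b + c = 41/3
  49a + 7b + c = 173/3
  81a + 9b + c = 275/3
Solving the system yields a = 1, b = 1, c = 5/3.
So q(t) = t² + t + 5/3.
Check: q(3) = 41/3. ✓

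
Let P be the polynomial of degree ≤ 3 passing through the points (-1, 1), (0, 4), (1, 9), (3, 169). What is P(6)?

1324

Using the Lagrange interpolation formula with nodes -1, 0, 1, 3:
  L_0(s) = s(s - 1)(s - 3) / -8
  L_1(s) = (s + 1)(s - 1)(s - 3) / 3
  L_2(s) = (s + 1)s(s - 3) / -4
  L_3(s) = (s + 1)s(s - 1) / 24
Then P(s) = 1·L_0(s) + 4·L_1(s) + 9·L_2(s) + 169·L_3(s).
Expanding and collecting terms gives P(s) = 6s³ + s² - 2s + 4.
Evaluating at s = 6: P(6) = 1324.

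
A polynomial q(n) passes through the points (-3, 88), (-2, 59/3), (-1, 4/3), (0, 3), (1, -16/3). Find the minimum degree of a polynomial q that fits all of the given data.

Forward differences of the values at n = -3, -2, -1, 0, 1:
  q  : 88  59/3  4/3  3  -16/3
  Δ  : -205/3  -55/3  5/3  -25/3
  Δ^2: 50  20  -10
  Δ^3: -30  -30
  Δ^4: 0
The third differences are constant (-30) and nonzero, while all higher differences vanish, so the minimal degree is 3.

3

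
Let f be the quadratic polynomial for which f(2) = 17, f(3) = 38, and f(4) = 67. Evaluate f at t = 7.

202

Write f(t) = at^2 + bt + c. Substituting each data point gives a linear system:
  4a + 2b + c = 17
  9a + 3b + c = 38
  16a + 4b + c = 67
Solving the system yields a = 4, b = 1, c = -1.
So f(t) = 4t² + t - 1.
Then f(7) = 202.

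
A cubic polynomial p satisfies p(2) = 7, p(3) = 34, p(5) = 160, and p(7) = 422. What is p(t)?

p(t) = t^3 + 2t^2 - 2t - 5

Write p(t) = at^3 + bt^2 + ct + d. Substituting each data point gives a linear system:
  8a + 4b + 2c + d = 7
  27a + 9b + 3c + d = 34
  125a + 25b + 5c + d = 160
  343a + 49b + 7c + d = 422
Solving the system yields a = 1, b = 2, c = -2, d = -5.
So p(t) = t^3 + 2t^2 - 2t - 5.
Check: p(3) = 34. ✓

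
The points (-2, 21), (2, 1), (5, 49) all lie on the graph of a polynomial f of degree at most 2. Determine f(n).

Write f(n) = an^2 + bn + c. Substituting each data point gives a linear system:
  4a - 2b + c = 21
  4a + 2b + c = 1
  25a + 5b + c = 49
Solving the system yields a = 3, b = -5, c = -1.
So f(n) = 3n^2 - 5n - 1.
Check: f(-2) = 21. ✓

f(n) = 3n^2 - 5n - 1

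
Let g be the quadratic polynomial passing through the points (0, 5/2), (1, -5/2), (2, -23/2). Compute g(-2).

Using the Lagrange interpolation formula with nodes 0, 1, 2:
  L_0(s) = (s - 1)(s - 2) / 2
  L_1(s) = s(s - 2) / -1
  L_2(s) = s(s - 1) / 2
Then g(s) = 5/2·L_0(s) - 5/2·L_1(s) - 23/2·L_2(s).
Expanding and collecting terms gives g(s) = -2s² - 3s + 5/2.
Evaluating at s = -2: g(-2) = 1/2.

1/2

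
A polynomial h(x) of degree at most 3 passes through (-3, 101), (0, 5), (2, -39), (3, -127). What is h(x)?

h(x) = -4x^3 - 2x^2 - 2x + 5

Using the Lagrange interpolation formula with nodes -3, 0, 2, 3:
  L_0(x) = x(x - 2)(x - 3) / -90
  L_1(x) = (x + 3)(x - 2)(x - 3) / 18
  L_2(x) = (x + 3)x(x - 3) / -10
  L_3(x) = (x + 3)x(x - 2) / 18
Then h(x) = 101·L_0(x) + 5·L_1(x) - 39·L_2(x) - 127·L_3(x).
Expanding and collecting terms gives h(x) = -4x³ - 2x² - 2x + 5.
Check: h(3) = -127. ✓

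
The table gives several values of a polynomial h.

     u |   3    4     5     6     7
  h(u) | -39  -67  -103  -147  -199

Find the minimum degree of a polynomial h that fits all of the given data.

Forward differences of the values at u = 3, 4, 5, 6, 7:
  h  : -39  -67  -103  -147  -199
  Δ  : -28  -36  -44  -52
  Δ^2: -8  -8  -8
  Δ^3: 0  0
  Δ^4: 0
The second differences are constant (-8) and nonzero, while all higher differences vanish, so the minimal degree is 2.

2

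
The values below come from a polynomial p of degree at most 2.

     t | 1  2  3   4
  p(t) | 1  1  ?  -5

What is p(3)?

-1

On equispaced nodes a degree-2 polynomial has vanishing third forward difference, so
  - p(1) + 3·p(2) - 3·p(3) + p(4) = 0.
Substituting the known values and solving for p(3):
  -3·p(3) = 3
  p(3) = -1.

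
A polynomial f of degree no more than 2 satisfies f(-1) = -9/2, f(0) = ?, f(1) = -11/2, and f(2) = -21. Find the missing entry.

The 3 known points determine the degree-2 polynomial uniquely.
Write f(x) = ax^2 + bx + c. Substituting each data point gives a linear system:
  a - b + c = -9/2
  a + b + c = -11/2
  4a + 2b + c = -21
Solving the system yields a = -5, b = -1/2, c = 0.
So f(x) = -5x^2 - (1/2)x.
Then f(0) = 0.

0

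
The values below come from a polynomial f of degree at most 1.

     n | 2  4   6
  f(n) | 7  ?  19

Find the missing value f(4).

On equispaced nodes a degree-1 polynomial has vanishing second forward difference, so
  f(2) - 2·f(4) + f(6) = 0.
Substituting the known values and solving for f(4):
  -2·f(4) = -26
  f(4) = 13.

13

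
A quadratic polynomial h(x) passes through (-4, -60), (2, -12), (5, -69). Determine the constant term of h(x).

-4

Write h(x) = ax^2 + bx + c. Substituting each data point gives a linear system:
  16a - 4b + c = -60
  4a + 2b + c = -12
  25a + 5b + c = -69
Solving the system yields a = -3, b = 2, c = -4.
So h(x) = -3x^2 + 2x - 4.
The constant term is -4.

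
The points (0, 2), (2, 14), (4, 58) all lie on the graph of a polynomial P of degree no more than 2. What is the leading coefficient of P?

4

Write P(x) = ax^2 + bx + c. Substituting each data point gives a linear system:
  c = 2
  4a + 2b + c = 14
  16a + 4b + c = 58
Solving the system yields a = 4, b = -2, c = 2.
So P(x) = 4x^2 - 2x + 2.
The leading coefficient is 4.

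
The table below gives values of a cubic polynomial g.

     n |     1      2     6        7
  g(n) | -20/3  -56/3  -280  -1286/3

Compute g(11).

Write g(n) = an^3 + bn^2 + cn + d. Substituting each data point gives a linear system:
  a + b + c + d = -20/3
  8a + 4b + 2c + d = -56/3
  216a + 36b + 6c + d = -280
  343a + 49b + 7c + d = -1286/3
Solving the system yields a = -1, b = -5/3, c = 0, d = -4.
So g(n) = -n³ - (5/3)n² - 4.
Then g(11) = -4610/3.

-4610/3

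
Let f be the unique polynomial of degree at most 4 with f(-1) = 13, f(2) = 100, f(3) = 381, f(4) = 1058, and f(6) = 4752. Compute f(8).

Using the Lagrange interpolation formula with nodes -1, 2, 3, 4, 6:
  L_0(u) = (u - 2)(u - 3)(u - 4)(u - 6) / 420
  L_1(u) = (u + 1)(u - 3)(u - 4)(u - 6) / -24
  L_2(u) = (u + 1)(u - 2)(u - 4)(u - 6) / 12
  L_3(u) = (u + 1)(u - 2)(u - 3)(u - 6) / -20
  L_4(u) = (u + 1)(u - 2)(u - 3)(u - 4) / 168
Then f(u) = 13·L_0(u) + 100·L_1(u) + 381·L_2(u) + 1058·L_3(u) + 4752·L_4(u).
Expanding and collecting terms gives f(u) = 3u^4 + 3u^3 + 6u^2 - u + 6.
Evaluating at u = 8: f(8) = 14206.

14206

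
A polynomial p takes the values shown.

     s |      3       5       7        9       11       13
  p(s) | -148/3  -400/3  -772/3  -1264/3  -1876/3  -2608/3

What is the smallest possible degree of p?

2

Forward differences of the values at s = 3, 5, 7, 9, 11, 13:
  p  : -148/3  -400/3  -772/3  -1264/3  -1876/3  -2608/3
  Δ  : -84  -124  -164  -204  -244
  Δ^2: -40  -40  -40  -40
  Δ^3: 0  0  0
  Δ^4: 0  0
  Δ^5: 0
The second differences are constant (-40) and nonzero, while all higher differences vanish, so the minimal degree is 2.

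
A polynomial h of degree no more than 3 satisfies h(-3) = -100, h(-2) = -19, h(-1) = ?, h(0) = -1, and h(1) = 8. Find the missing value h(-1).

The 4 known points determine the degree-3 polynomial uniquely.
Write h(u) = au^3 + bu^2 + cu + d. Substituting each data point gives a linear system:
  -27a + 9b - 3c + d = -100
  -8a + 4b - 2c + d = -19
  d = -1
  a + b + c + d = 8
Solving the system yields a = 6, b = 6, c = -3, d = -1.
So h(u) = 6u^3 + 6u^2 - 3u - 1.
Then h(-1) = 2.

2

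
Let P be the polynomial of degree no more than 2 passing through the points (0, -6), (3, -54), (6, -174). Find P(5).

Write P(t) = at^2 + bt + c. Substituting each data point gives a linear system:
  c = -6
  9a + 3b + c = -54
  36a + 6b + c = -174
Solving the system yields a = -4, b = -4, c = -6.
So P(t) = -4t^2 - 4t - 6.
Then P(5) = -126.

-126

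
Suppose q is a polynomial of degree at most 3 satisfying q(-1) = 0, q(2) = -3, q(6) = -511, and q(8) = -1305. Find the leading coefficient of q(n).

-3

Write q(n) = an^3 + bn^2 + cn + d. Substituting each data point gives a linear system:
  -a + b - c + d = 0
  8a + 4b + 2c + d = -3
  216a + 36b + 6c + d = -511
  512a + 64b + 8c + d = -1305
Solving the system yields a = -3, b = 3, c = 5, d = -1.
So q(n) = -3n^3 + 3n^2 + 5n - 1.
The leading coefficient is -3.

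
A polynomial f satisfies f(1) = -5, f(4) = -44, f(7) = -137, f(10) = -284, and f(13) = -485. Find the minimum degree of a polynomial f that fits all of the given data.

Forward differences of the values at t = 1, 4, 7, 10, 13:
  f  : -5  -44  -137  -284  -485
  Δ  : -39  -93  -147  -201
  Δ^2: -54  -54  -54
  Δ^3: 0  0
  Δ^4: 0
The second differences are constant (-54) and nonzero, while all higher differences vanish, so the minimal degree is 2.

2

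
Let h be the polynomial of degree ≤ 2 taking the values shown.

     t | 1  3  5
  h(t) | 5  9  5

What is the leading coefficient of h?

-1

Write h(t) = at^2 + bt + c. Substituting each data point gives a linear system:
  a + b + c = 5
  9a + 3b + c = 9
  25a + 5b + c = 5
Solving the system yields a = -1, b = 6, c = 0.
So h(t) = -t^2 + 6t.
The leading coefficient is -1.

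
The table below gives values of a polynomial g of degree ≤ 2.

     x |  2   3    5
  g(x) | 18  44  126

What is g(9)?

Write g(x) = ax^2 + bx + c. Substituting each data point gives a linear system:
  4a + 2b + c = 18
  9a + 3b + c = 44
  25a + 5b + c = 126
Solving the system yields a = 5, b = 1, c = -4.
So g(x) = 5x^2 + x - 4.
Then g(9) = 410.

410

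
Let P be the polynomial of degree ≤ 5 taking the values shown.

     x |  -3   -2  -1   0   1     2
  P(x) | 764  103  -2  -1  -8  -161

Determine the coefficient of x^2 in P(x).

-3

Write P(x) = ax^5 + bx^4 + cx^3 + dx^2 + ex + k. Substituting each data point gives a linear system:
  -243a + 81b - 27c + 9d - 3e + k = 764
  -32a + 16b - 8c + 4d - 2e + k = 103
  -a + b - c + d - e + k = -2
  k = -1
  a + b + c + d + e + k = -8
  32a + 16b + 8c + 4d + 2e + k = -161
Solving the system yields a = -3, b = -1, c = -6, d = -3, e = 6, k = -1.
So P(x) = -3x^5 - x^4 - 6x^3 - 3x^2 + 6x - 1.
The coefficient of x^2 is -3.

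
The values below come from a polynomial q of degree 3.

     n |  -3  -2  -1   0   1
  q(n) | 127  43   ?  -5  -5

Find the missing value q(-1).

On equispaced nodes a degree-3 polynomial has vanishing fourth forward difference, so
  q(-3) - 4·q(-2) + 6·q(-1) - 4·q(0) + q(1) = 0.
Substituting the known values and solving for q(-1):
  6·q(-1) = 30
  q(-1) = 5.

5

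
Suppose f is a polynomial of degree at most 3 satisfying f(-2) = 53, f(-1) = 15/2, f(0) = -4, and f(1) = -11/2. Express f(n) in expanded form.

f(n) = -4n^3 + 5n^2 - (5/2)n - 4

Using the Lagrange interpolation formula with nodes -2, -1, 0, 1:
  L_0(n) = (n + 1)n(n - 1) / -6
  L_1(n) = (n + 2)n(n - 1) / 2
  L_2(n) = (n + 2)(n + 1)(n - 1) / -2
  L_3(n) = (n + 2)(n + 1)n / 6
Then f(n) = 53·L_0(n) + 15/2·L_1(n) - 4·L_2(n) - 11/2·L_3(n).
Expanding and collecting terms gives f(n) = -4n^3 + 5n^2 - (5/2)n - 4.
Check: f(0) = -4. ✓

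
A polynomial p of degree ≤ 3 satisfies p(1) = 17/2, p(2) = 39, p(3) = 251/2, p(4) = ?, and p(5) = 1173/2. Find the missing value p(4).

On equispaced nodes a degree-3 polynomial has vanishing fourth forward difference, so
  p(1) - 4·p(2) + 6·p(3) - 4·p(4) + p(5) = 0.
Substituting the known values and solving for p(4):
  -4·p(4) = -1192
  p(4) = 298.

298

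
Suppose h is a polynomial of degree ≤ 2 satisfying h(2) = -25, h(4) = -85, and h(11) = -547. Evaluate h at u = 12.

-645

Using the Lagrange interpolation formula with nodes 2, 4, 11:
  L_0(u) = (u - 4)(u - 11) / 18
  L_1(u) = (u - 2)(u - 11) / -14
  L_2(u) = (u - 2)(u - 4) / 63
Then h(u) = -25·L_0(u) - 85·L_1(u) - 547·L_2(u).
Expanding and collecting terms gives h(u) = -4u^2 - 6u + 3.
Evaluating at u = 12: h(12) = -645.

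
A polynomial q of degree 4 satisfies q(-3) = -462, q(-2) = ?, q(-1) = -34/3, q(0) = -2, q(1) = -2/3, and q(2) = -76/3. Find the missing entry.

-320/3

On equispaced nodes a degree-4 polynomial has vanishing fifth forward difference, so
  - q(-3) + 5·q(-2) - 10·q(-1) + 10·q(0) - 5·q(1) + q(2) = 0.
Substituting the known values and solving for q(-2):
  5·q(-2) = -1600/3
  q(-2) = -320/3.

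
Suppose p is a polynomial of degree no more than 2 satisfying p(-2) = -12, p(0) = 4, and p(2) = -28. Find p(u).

Write p(u) = au^2 + bu + c. Substituting each data point gives a linear system:
  4a - 2b + c = -12
  c = 4
  4a + 2b + c = -28
Solving the system yields a = -6, b = -4, c = 4.
So p(u) = -6u^2 - 4u + 4.
Check: p(2) = -28. ✓

p(u) = -6u^2 - 4u + 4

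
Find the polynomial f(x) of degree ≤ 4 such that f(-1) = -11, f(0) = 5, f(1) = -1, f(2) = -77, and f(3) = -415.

Using the Lagrange interpolation formula with nodes -1, 0, 1, 2, 3:
  L_0(x) = x(x - 1)(x - 2)(x - 3) / 24
  L_1(x) = (x + 1)(x - 1)(x - 2)(x - 3) / -6
  L_2(x) = (x + 1)x(x - 2)(x - 3) / 4
  L_3(x) = (x + 1)x(x - 1)(x - 3) / -6
  L_4(x) = (x + 1)x(x - 1)(x - 2) / 24
Then f(x) = -11·L_0(x) + 5·L_1(x) - 1·L_2(x) - 77·L_3(x) - 415·L_4(x).
Expanding and collecting terms gives f(x) = -6x^4 + 4x^3 - 5x^2 + x + 5.
Check: f(-1) = -11. ✓

f(x) = -6x^4 + 4x^3 - 5x^2 + x + 5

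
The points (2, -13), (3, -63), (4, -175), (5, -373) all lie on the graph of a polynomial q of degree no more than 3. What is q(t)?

q(t) = -4t^3 + 5t^2 + t - 3

Write q(t) = at^3 + bt^2 + ct + d. Substituting each data point gives a linear system:
  8a + 4b + 2c + d = -13
  27a + 9b + 3c + d = -63
  64a + 16b + 4c + d = -175
  125a + 25b + 5c + d = -373
Solving the system yields a = -4, b = 5, c = 1, d = -3.
So q(t) = -4t³ + 5t² + t - 3.
Check: q(4) = -175. ✓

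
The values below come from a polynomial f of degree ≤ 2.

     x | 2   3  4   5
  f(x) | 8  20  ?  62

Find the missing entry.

The 3 known points determine the degree-2 polynomial uniquely.
Write f(x) = ax^2 + bx + c. Substituting each data point gives a linear system:
  4a + 2b + c = 8
  9a + 3b + c = 20
  25a + 5b + c = 62
Solving the system yields a = 3, b = -3, c = 2.
So f(x) = 3x² - 3x + 2.
Then f(4) = 38.

38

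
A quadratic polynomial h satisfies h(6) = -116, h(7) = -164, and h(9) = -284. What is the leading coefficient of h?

-4

Write h(x) = ax^2 + bx + c. Substituting each data point gives a linear system:
  36a + 6b + c = -116
  49a + 7b + c = -164
  81a + 9b + c = -284
Solving the system yields a = -4, b = 4, c = 4.
So h(x) = -4x^2 + 4x + 4.
The leading coefficient is -4.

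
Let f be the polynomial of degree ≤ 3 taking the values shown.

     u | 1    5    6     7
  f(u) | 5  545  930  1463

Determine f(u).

f(u) = 4u^3 + 2u^2 - u

Write f(u) = au^3 + bu^2 + cu + d. Substituting each data point gives a linear system:
  a + b + c + d = 5
  125a + 25b + 5c + d = 545
  216a + 36b + 6c + d = 930
  343a + 49b + 7c + d = 1463
Solving the system yields a = 4, b = 2, c = -1, d = 0.
So f(u) = 4u^3 + 2u^2 - u.
Check: f(5) = 545. ✓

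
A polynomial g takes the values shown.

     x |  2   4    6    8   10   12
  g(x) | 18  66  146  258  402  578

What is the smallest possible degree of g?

2

Forward differences of the values at x = 2, 4, 6, 8, 10, 12:
  g  : 18  66  146  258  402  578
  Δ  : 48  80  112  144  176
  Δ^2: 32  32  32  32
  Δ^3: 0  0  0
  Δ^4: 0  0
  Δ^5: 0
The second differences are constant (32) and nonzero, while all higher differences vanish, so the minimal degree is 2.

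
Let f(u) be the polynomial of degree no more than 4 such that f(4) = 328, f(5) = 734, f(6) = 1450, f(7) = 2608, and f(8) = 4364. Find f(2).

38

Using the Lagrange interpolation formula with nodes 4, 5, 6, 7, 8:
  L_0(u) = (u - 5)(u - 6)(u - 7)(u - 8) / 24
  L_1(u) = (u - 4)(u - 6)(u - 7)(u - 8) / -6
  L_2(u) = (u - 4)(u - 5)(u - 7)(u - 8) / 4
  L_3(u) = (u - 4)(u - 5)(u - 6)(u - 8) / -6
  L_4(u) = (u - 4)(u - 5)(u - 6)(u - 7) / 24
Then f(u) = 328·L_0(u) + 734·L_1(u) + 1450·L_2(u) + 2608·L_3(u) + 4364·L_4(u).
Expanding and collecting terms gives f(u) = u^4 + 4u^2 + u + 4.
Evaluating at u = 2: f(2) = 38.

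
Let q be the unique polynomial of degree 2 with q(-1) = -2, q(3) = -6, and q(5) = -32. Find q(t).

Using the Lagrange interpolation formula with nodes -1, 3, 5:
  L_0(t) = (t - 3)(t - 5) / 24
  L_1(t) = (t + 1)(t - 5) / -8
  L_2(t) = (t + 1)(t - 3) / 12
Then q(t) = -2·L_0(t) - 6·L_1(t) - 32·L_2(t).
Expanding and collecting terms gives q(t) = -2t² + 3t + 3.
Check: q(5) = -32. ✓

q(t) = -2t^2 + 3t + 3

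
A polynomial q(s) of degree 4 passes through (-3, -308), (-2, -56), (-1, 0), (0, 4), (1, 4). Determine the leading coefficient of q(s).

Write q(s) = as^4 + bs^3 + cs^2 + ds + e. Substituting each data point gives a linear system:
  81a - 27b + 9c - 3d + e = -308
  16a - 8b + 4c - 2d + e = -56
  a - b + c - d + e = 0
  e = 4
  a + b + c + d + e = 4
Solving the system yields a = -4, b = 0, c = 2, d = 2, e = 4.
So q(s) = -4s⁴ + 2s² + 2s + 4.
The leading coefficient is -4.

-4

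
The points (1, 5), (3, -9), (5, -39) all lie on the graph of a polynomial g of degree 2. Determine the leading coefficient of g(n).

Write g(n) = an^2 + bn + c. Substituting each data point gives a linear system:
  a + b + c = 5
  9a + 3b + c = -9
  25a + 5b + c = -39
Solving the system yields a = -2, b = 1, c = 6.
So g(n) = -2n² + n + 6.
The leading coefficient is -2.

-2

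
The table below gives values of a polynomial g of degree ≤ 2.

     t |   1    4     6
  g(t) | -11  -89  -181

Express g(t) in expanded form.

g(t) = -4t^2 - 6t - 1

Write g(t) = at^2 + bt + c. Substituting each data point gives a linear system:
  a + b + c = -11
  16a + 4b + c = -89
  36a + 6b + c = -181
Solving the system yields a = -4, b = -6, c = -1.
So g(t) = -4t^2 - 6t - 1.
Check: g(4) = -89. ✓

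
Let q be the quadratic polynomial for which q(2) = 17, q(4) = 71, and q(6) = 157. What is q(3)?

Write q(x) = ax^2 + bx + c. Substituting each data point gives a linear system:
  4a + 2b + c = 17
  16a + 4b + c = 71
  36a + 6b + c = 157
Solving the system yields a = 4, b = 3, c = -5.
So q(x) = 4x² + 3x - 5.
Then q(3) = 40.

40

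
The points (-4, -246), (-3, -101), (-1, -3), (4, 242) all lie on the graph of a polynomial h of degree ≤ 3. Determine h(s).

Write h(s) = as^3 + bs^2 + cs + d. Substituting each data point gives a linear system:
  -64a + 16b - 4c + d = -246
  -27a + 9b - 3c + d = -101
  -a + b - c + d = -3
  64a + 16b + 4c + d = 242
Solving the system yields a = 4, b = 0, c = -3, d = -2.
So h(s) = 4s³ - 3s - 2.
Check: h(4) = 242. ✓

h(s) = 4s^3 - 3s - 2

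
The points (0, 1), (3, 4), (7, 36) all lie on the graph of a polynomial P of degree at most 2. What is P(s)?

Write P(s) = as^2 + bs + c. Substituting each data point gives a linear system:
  c = 1
  9a + 3b + c = 4
  49a + 7b + c = 36
Solving the system yields a = 1, b = -2, c = 1.
So P(s) = s^2 - 2s + 1.
Check: P(0) = 1. ✓

P(s) = s^2 - 2s + 1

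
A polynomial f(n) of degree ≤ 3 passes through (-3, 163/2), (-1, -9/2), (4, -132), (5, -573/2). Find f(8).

-1332

Write f(n) = an^3 + bn^2 + cn + d. Substituting each data point gives a linear system:
  -27a + 9b - 3c + d = 163/2
  -a + b - c + d = -9/2
  64a + 16b + 4c + d = -132
  125a + 25b + 5c + d = -573/2
Solving the system yields a = -3, b = 5/2, c = 6, d = -4.
So f(n) = -3n^3 + (5/2)n^2 + 6n - 4.
Then f(8) = -1332.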